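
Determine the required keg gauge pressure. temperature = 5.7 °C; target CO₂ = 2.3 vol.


psi = vols/(0.01821 + 0.09011·e^(−0.04·T)) − 14.695
psi = 2.3/(0.01821 + 0.09011·e^(−0.04·5.7)) − 14.695

10.8751 psi


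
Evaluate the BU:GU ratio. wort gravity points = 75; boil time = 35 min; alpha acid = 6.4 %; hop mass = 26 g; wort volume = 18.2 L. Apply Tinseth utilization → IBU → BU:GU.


U = 1.65·0.000125^(GP/1000)·(1−e^(−0.04t))/4.15;  IBU = (α/100)·m·U·1000/V;  BU:GU = IBU/GP
U = 1.65·0.000125^(75/1000)·(1−e^(−0.04·35))/4.15 = 0.1527
IBU = (6.4/100)·26·0.1527·1000/18.2 = 13.9577
BU:GU = 13.9577/75

0.1861


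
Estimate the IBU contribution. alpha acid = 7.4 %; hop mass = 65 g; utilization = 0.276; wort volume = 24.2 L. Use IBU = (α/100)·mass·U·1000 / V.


IBU = (7.4/100)·65·0.276·1000 / 24.2

54.8579 IBU


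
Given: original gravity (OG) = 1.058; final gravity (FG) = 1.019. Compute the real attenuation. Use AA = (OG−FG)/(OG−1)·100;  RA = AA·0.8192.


AA = (1.058 − 1.019)/(1.058 − 1)·100 = 67.2414
RA = 67.2414·0.8192

55.0841 %


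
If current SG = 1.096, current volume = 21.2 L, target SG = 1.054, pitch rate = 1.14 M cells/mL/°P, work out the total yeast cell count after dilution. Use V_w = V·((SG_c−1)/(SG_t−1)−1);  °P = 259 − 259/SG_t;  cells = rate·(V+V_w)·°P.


V_w = 21.2·((1.096−1)/(1.054−1)−1) = 16.4889
V_final = 21.2 + 16.4889 = 37.6889
°P = 259 − 259/1.054 = 13.2694
cells = 1.14·37.6889·13.2694

570.1263 billion cells


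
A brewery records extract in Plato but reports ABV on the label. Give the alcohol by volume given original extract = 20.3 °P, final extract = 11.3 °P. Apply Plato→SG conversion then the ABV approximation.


SG = 259/(259 − P);  ABV = (OG − FG)·131.25
OG = 259/(259 − 20.3) = 1.0850
FG = 259/(259 − 11.3) = 1.0456
ABV = (1.0850 − 1.0456)·131.25

5.1744 % ABV


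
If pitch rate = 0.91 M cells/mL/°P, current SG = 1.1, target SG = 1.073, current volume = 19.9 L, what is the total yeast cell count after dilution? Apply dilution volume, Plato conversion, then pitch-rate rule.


V_w = V·((SG_c−1)/(SG_t−1)−1);  °P = 259 − 259/SG_t;  cells = rate·(V+V_w)·°P
V_w = 19.9·((1.1−1)/(1.073−1)−1) = 7.3603
V_final = 19.9 + 7.3603 = 27.2603
°P = 259 − 259/1.073 = 17.6207
cells = 0.91·27.2603·17.6207

437.1138 billion cells


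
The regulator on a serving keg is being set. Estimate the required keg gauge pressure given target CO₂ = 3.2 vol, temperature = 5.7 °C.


psi = vols/(0.01821 + 0.09011·e^(−0.04·T)) − 14.695
psi = 3.2/(0.01821 + 0.09011·e^(−0.04·5.7)) − 14.695

20.8808 psi


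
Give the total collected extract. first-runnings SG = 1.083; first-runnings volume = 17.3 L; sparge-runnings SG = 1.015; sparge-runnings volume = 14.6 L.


total = Σ (SG_i − 1)·1000·V_i
first = (1.083 − 1)·1000·17.3 = 1435.9000
sparge = (1.015 − 1)·1000·14.6 = 219.0000
total = 1435.9000 + 219.0000

1654.9000 gravity·L


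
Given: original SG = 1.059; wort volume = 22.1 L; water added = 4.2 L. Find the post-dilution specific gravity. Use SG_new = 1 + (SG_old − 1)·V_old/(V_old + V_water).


pts = (1.059 − 1)·1000·22.1/(22.1 + 4.2) = 49.5779
SG_new = 1 + 49.5779/1000

1.0496


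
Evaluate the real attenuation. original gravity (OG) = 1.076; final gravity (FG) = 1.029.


AA = (OG−FG)/(OG−1)·100;  RA = AA·0.8192
AA = (1.076 − 1.029)/(1.076 − 1)·100 = 61.8421
RA = 61.8421·0.8192

50.6611 %


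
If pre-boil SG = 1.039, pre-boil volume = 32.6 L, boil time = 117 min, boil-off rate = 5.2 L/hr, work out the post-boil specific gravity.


V_post = V_pre − rate·(t/60);  SG_post = 1 + (SG_pre−1)·V_pre/V_post
V_post = 32.6 − 5.2·(117/60) = 22.4600
SG_post = 1 + (1.039 − 1)·32.6/22.4600

1.0566


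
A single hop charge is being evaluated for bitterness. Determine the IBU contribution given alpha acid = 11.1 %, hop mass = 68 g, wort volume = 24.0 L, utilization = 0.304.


IBU = (α/100)·mass·U·1000 / V
IBU = (11.1/100)·68·0.304·1000 / 24.0

95.6080 IBU


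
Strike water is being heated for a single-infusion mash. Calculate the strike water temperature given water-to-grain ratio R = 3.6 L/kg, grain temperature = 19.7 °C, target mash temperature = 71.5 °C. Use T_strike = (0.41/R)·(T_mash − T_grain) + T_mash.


T_strike = (0.41/3.6)·(71.5 − 19.7) + 71.5

77.3994 °C


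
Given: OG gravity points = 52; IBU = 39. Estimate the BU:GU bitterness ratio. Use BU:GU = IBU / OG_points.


BU:GU = 39 / 52

0.7500


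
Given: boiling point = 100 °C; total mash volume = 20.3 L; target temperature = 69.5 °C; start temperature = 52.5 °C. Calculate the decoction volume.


V_dec = V_total·(T_target − T_start)/(T_boil − T_start)
V_dec = 20.3·(69.5 − 52.5)/(100 − 52.5)

7.2653 L


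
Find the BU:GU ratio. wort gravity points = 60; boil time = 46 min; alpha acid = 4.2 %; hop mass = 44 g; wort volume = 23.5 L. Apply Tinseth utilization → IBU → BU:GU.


U = 1.65·0.000125^(GP/1000)·(1−e^(−0.04t))/4.15;  IBU = (α/100)·m·U·1000/V;  BU:GU = IBU/GP
U = 1.65·0.000125^(60/1000)·(1−e^(−0.04·46))/4.15 = 0.1950
IBU = (4.2/100)·44·0.1950·1000/23.5 = 15.3382
BU:GU = 15.3382/60

0.2556


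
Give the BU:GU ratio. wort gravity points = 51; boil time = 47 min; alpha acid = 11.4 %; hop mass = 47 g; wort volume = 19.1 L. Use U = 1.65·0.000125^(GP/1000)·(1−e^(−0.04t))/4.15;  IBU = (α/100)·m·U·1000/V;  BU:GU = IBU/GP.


U = 1.65·0.000125^(51/1000)·(1−e^(−0.04·47))/4.15 = 0.2130
IBU = (11.4/100)·47·0.2130·1000/19.1 = 59.7642
BU:GU = 59.7642/51

1.1718


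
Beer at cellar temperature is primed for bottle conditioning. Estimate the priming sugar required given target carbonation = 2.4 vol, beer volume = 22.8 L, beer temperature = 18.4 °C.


residual = 14.695·(0.01821 + 0.09011·e^(−0.04·T));  sugar = (target − residual)·4.0·V
residual = 14.695·(0.01821 + 0.09011·e^(−0.04·18.4)) = 0.9019
sugar = (2.4 − 0.9019)·4.0·22.8

136.6261 g


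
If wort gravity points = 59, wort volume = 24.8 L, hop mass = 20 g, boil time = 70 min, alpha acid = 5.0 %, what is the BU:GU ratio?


U = 1.65·0.000125^(GP/1000)·(1−e^(−0.04t))/4.15;  IBU = (α/100)·m·U·1000/V;  BU:GU = IBU/GP
U = 1.65·0.000125^(59/1000)·(1−e^(−0.04·70))/4.15 = 0.2197
IBU = (5.0/100)·20·0.2197·1000/24.8 = 8.8604
BU:GU = 8.8604/59

0.1502


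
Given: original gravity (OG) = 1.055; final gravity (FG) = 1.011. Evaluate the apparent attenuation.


AA = (OG − FG)/(OG − 1) · 100
AA = (1.055 − 1.011)/(1.055 − 1) · 100

80.0000 %


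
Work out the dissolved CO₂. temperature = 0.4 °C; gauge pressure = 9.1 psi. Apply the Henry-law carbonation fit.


vols = (P + 14.695)·(0.01821 + 0.09011·e^(−0.04·T))
vols = (9.1 + 14.695)·(0.01821 + 0.09011·e^(−0.04·0.4))

2.5434 volumes


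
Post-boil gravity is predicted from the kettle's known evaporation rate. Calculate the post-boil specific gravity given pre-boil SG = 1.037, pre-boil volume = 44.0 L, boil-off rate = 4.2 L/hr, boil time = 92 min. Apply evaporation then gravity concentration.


V_post = V_pre − rate·(t/60);  SG_post = 1 + (SG_pre−1)·V_pre/V_post
V_post = 44.0 − 4.2·(92/60) = 37.5600
SG_post = 1 + (1.037 − 1)·44.0/37.5600

1.0433


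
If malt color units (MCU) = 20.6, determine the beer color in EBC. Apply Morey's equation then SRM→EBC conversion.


SRM = 1.4922·MCU^0.6859;  EBC = SRM·1.97
SRM = 1.4922·20.6^0.6859 = 11.8853
EBC = 11.8853·1.97

23.4140 EBC


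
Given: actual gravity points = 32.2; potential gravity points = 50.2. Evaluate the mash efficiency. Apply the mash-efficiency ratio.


efficiency = actual / potential × 100
efficiency = 32.2 / 50.2 × 100

64.1434 %


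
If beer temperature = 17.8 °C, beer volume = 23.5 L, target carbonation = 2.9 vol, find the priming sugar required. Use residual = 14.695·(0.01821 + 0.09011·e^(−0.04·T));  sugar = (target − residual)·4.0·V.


residual = 14.695·(0.01821 + 0.09011·e^(−0.04·17.8)) = 0.9173
sugar = (2.9 − 0.9173)·4.0·23.5

186.3725 g


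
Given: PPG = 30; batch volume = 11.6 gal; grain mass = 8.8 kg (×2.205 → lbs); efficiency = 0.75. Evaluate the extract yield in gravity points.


points = lbs × PPG × eff / vol
lbs = 8.8 × 2.205 = 19.4040
points = 19.4040 × 30 × 0.75 / 11.6

37.6371 points


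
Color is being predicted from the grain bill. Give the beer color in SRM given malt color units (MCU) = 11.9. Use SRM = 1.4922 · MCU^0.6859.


SRM = 1.4922 · 11.9^0.6859

8.1573 SRM


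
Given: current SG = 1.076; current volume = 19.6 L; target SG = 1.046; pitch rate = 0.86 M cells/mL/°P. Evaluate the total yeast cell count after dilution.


V_w = V·((SG_c−1)/(SG_t−1)−1);  °P = 259 − 259/SG_t;  cells = rate·(V+V_w)·°P
V_w = 19.6·((1.076−1)/(1.046−1)−1) = 12.7826
V_final = 19.6 + 12.7826 = 32.3826
°P = 259 − 259/1.046 = 11.3901
cells = 0.86·32.3826·11.3901

317.2022 billion cells


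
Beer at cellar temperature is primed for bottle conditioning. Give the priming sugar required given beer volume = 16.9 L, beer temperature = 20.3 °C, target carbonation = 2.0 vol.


residual = 14.695·(0.01821 + 0.09011·e^(−0.04·T));  sugar = (target − residual)·4.0·V
residual = 14.695·(0.01821 + 0.09011·e^(−0.04·20.3)) = 0.8555
sugar = (2.0 − 0.8555)·4.0·16.9

77.3692 g


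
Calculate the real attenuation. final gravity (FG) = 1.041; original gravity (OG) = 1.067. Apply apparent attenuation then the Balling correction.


AA = (OG−FG)/(OG−1)·100;  RA = AA·0.8192
AA = (1.067 − 1.041)/(1.067 − 1)·100 = 38.8060
RA = 38.8060·0.8192

31.7899 %


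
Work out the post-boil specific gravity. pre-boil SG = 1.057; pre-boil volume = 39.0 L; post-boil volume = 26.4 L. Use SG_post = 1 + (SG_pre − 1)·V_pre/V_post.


pts_pre = (1.057 − 1)·1000 = 57.0000
pts_post = 57.0000·39.0/26.4 = 84.2045
SG_post = 1 + 84.2045/1000

1.0842


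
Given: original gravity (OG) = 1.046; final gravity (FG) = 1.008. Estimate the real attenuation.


AA = (OG−FG)/(OG−1)·100;  RA = AA·0.8192
AA = (1.046 − 1.008)/(1.046 − 1)·100 = 82.6087
RA = 82.6087·0.8192

67.6730 %


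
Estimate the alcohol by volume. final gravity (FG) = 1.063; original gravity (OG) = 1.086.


ABV = (OG − FG) · 131.25
ABV = (1.086 − 1.063) · 131.25

3.0188 % ABV


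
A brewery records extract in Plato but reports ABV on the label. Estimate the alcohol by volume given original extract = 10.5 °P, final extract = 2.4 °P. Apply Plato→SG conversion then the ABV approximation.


SG = 259/(259 − P);  ABV = (OG − FG)·131.25
OG = 259/(259 − 10.5) = 1.0423
FG = 259/(259 − 2.4) = 1.0094
ABV = (1.0423 − 1.0094)·131.25

4.3182 % ABV


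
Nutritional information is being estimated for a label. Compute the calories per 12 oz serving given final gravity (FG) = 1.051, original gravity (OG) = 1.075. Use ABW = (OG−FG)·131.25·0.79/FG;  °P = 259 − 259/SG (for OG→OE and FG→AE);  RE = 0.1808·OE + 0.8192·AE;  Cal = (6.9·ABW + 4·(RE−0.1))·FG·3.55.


ABW = (1.075 − 1.051)·131.25·0.79/1.051 = 2.3677
OE = 259 − 259/1.075 = 18.0698 °P
AE = 259 − 259/1.051 = 12.5680 °P
RE = 0.1808·18.0698 + 0.8192·12.5680 = 13.5627 °P
Cal = (6.9·2.3677 + 4·(13.5627−0.1))·1.051·3.55

261.8765 kcal


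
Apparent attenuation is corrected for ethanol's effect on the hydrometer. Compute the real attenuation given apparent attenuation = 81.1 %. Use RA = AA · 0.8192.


RA = 81.1 · 0.8192

66.4371 %


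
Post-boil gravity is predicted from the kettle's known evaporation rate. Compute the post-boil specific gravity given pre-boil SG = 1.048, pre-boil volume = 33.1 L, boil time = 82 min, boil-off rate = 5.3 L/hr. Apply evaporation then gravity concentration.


V_post = V_pre − rate·(t/60);  SG_post = 1 + (SG_pre−1)·V_pre/V_post
V_post = 33.1 − 5.3·(82/60) = 25.8567
SG_post = 1 + (1.048 − 1)·33.1/25.8567

1.0614


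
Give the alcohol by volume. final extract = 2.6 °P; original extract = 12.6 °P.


SG = 259/(259 − P);  ABV = (OG − FG)·131.25
OG = 259/(259 − 12.6) = 1.0511
FG = 259/(259 − 2.6) = 1.0101
ABV = (1.0511 − 1.0101)·131.25

5.3807 % ABV


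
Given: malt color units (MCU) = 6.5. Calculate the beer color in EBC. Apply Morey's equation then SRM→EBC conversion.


SRM = 1.4922·MCU^0.6859;  EBC = SRM·1.97
SRM = 1.4922·6.5^0.6859 = 5.3877
EBC = 5.3877·1.97

10.6138 EBC


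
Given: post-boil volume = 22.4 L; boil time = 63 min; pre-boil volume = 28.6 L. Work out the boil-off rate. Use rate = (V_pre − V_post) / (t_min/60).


rate = (28.6 − 22.4) / (63/60)

5.9048 L/hr


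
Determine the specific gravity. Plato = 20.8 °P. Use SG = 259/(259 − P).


SG = 259/(259 − 20.8)

1.0873


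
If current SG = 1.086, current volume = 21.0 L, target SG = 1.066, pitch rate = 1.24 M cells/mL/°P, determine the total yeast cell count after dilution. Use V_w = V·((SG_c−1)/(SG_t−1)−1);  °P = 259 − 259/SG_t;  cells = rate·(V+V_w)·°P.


V_w = 21.0·((1.086−1)/(1.066−1)−1) = 6.3636
V_final = 21.0 + 6.3636 = 27.3636
°P = 259 − 259/1.066 = 16.0356
cells = 1.24·27.3636·16.0356

544.1041 billion cells


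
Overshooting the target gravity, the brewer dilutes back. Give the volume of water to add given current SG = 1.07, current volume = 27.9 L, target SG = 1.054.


V_water = V·((SG_curr − 1)/(SG_target − 1) − 1)
V_water = 27.9·((1.07 − 1)/(1.054 − 1) − 1)

8.2667 L


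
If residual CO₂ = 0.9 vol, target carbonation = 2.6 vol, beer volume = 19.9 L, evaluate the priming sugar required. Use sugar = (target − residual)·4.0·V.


sugar = (2.6 − 0.9)·4.0·19.9

135.3200 g


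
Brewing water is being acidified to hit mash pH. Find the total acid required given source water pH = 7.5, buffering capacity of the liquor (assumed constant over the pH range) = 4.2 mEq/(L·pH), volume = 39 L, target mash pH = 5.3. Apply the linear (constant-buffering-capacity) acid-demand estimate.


acid = buffering capacity · (pH_source − pH_target) · V
acid = 4.2 · (7.5 − 5.3) · 39

360.3600 mEq


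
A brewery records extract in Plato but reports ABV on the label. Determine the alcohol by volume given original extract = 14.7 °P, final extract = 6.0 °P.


SG = 259/(259 − P);  ABV = (OG − FG)·131.25
OG = 259/(259 − 14.7) = 1.0602
FG = 259/(259 − 6.0) = 1.0237
ABV = (1.0602 − 1.0237)·131.25

4.7849 % ABV


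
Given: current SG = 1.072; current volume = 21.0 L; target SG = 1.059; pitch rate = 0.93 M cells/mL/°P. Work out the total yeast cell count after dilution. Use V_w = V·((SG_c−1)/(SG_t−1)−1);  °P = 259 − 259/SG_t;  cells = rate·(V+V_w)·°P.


V_w = 21.0·((1.072−1)/(1.059−1)−1) = 4.6271
V_final = 21.0 + 4.6271 = 25.6271
°P = 259 − 259/1.059 = 14.4297
cells = 0.93·25.6271·14.4297

343.9050 billion cells


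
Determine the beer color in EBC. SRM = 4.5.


EBC = SRM · 1.97
EBC = 4.5 · 1.97

8.8650 EBC


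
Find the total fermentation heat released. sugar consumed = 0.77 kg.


Q = m_sugar · 590 kJ/kg
Q = 0.77 · 590

454.3000 kJ


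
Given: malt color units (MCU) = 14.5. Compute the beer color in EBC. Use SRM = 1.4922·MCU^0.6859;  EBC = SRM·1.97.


SRM = 1.4922·14.5^0.6859 = 9.3413
EBC = 9.3413·1.97

18.4024 EBC


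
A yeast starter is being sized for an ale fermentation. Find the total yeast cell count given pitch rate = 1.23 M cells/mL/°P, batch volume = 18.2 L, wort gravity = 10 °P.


cells (billions) = rate · V_L · °P
cells = 1.23 · 18.2 · 10

223.8600 billion cells


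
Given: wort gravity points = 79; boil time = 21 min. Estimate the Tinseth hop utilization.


U = 1.65·0.000125^(GP/1000) · (1 − e^(−0.04·t))/4.15
bigness = 1.65·0.000125^(79/1000) = 0.8112
boil_factor = (1 − e^(−0.04·21))/4.15 = 0.1369
U = 0.8112 · 0.1369

0.1111


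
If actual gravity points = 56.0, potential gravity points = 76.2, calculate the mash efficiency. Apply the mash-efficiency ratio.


efficiency = actual / potential × 100
efficiency = 56.0 / 76.2 × 100

73.4908 %


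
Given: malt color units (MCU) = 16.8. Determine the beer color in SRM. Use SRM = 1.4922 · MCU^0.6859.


SRM = 1.4922 · 16.8^0.6859

10.3340 SRM


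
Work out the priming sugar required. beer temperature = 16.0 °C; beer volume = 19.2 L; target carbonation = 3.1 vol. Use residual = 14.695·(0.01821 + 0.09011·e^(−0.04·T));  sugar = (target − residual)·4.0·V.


residual = 14.695·(0.01821 + 0.09011·e^(−0.04·16.0)) = 0.9658
sugar = (3.1 − 0.9658)·4.0·19.2

163.9051 g


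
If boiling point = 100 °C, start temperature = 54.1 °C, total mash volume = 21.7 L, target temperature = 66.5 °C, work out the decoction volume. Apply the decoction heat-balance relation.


V_dec = V_total·(T_target − T_start)/(T_boil − T_start)
V_dec = 21.7·(66.5 − 54.1)/(100 − 54.1)

5.8623 L


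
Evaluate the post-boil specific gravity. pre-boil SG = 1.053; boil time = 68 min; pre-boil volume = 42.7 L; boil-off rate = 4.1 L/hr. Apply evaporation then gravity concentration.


V_post = V_pre − rate·(t/60);  SG_post = 1 + (SG_pre−1)·V_pre/V_post
V_post = 42.7 − 4.1·(68/60) = 38.0533
SG_post = 1 + (1.053 − 1)·42.7/38.0533

1.0595


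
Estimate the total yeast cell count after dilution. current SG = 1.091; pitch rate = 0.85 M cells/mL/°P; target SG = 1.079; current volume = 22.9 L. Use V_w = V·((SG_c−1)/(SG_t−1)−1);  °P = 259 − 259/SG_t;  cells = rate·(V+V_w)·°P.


V_w = 22.9·((1.091−1)/(1.079−1)−1) = 3.4785
V_final = 22.9 + 3.4785 = 26.3785
°P = 259 − 259/1.079 = 18.9629
cells = 0.85·26.3785·18.9629

425.1813 billion cells


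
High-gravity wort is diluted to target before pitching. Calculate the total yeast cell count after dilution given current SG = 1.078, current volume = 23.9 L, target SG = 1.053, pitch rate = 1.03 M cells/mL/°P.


V_w = V·((SG_c−1)/(SG_t−1)−1);  °P = 259 − 259/SG_t;  cells = rate·(V+V_w)·°P
V_w = 23.9·((1.078−1)/(1.053−1)−1) = 11.2736
V_final = 23.9 + 11.2736 = 35.1736
°P = 259 − 259/1.053 = 13.0361
cells = 1.03·35.1736·13.0361

472.2817 billion cells


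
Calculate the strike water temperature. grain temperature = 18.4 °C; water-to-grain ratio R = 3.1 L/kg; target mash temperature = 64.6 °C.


T_strike = (0.41/R)·(T_mash − T_grain) + T_mash
T_strike = (0.41/3.1)·(64.6 − 18.4) + 64.6

70.7103 °C


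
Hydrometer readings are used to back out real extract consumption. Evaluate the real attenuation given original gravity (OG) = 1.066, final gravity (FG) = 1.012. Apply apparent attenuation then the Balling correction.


AA = (OG−FG)/(OG−1)·100;  RA = AA·0.8192
AA = (1.066 − 1.012)/(1.066 − 1)·100 = 81.8182
RA = 81.8182·0.8192

67.0255 %


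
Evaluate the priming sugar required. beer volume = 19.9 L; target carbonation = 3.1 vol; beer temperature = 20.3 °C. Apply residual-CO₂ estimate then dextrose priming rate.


residual = 14.695·(0.01821 + 0.09011·e^(−0.04·T));  sugar = (target − residual)·4.0·V
residual = 14.695·(0.01821 + 0.09011·e^(−0.04·20.3)) = 0.8555
sugar = (3.1 − 0.8555)·4.0·19.9

178.6634 g


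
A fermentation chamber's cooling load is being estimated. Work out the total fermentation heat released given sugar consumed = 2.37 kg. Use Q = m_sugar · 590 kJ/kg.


Q = 2.37 · 590

1398.3000 kJ


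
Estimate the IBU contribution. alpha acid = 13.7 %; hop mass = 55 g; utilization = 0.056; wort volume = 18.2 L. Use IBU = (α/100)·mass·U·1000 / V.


IBU = (13.7/100)·55·0.056·1000 / 18.2

23.1846 IBU


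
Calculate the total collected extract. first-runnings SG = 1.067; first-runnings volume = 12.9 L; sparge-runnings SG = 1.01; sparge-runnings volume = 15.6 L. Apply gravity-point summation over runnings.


total = Σ (SG_i − 1)·1000·V_i
first = (1.067 − 1)·1000·12.9 = 864.3000
sparge = (1.01 − 1)·1000·15.6 = 156.0000
total = 864.3000 + 156.0000

1020.3000 gravity·L


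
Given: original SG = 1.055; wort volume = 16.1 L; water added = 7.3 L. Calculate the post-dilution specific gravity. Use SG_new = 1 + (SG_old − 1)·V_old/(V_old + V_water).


pts = (1.055 − 1)·1000·16.1/(16.1 + 7.3) = 37.8419
SG_new = 1 + 37.8419/1000

1.0378


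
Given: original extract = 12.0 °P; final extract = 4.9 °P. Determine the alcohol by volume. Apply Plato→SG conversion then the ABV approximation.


SG = 259/(259 − P);  ABV = (OG − FG)·131.25
OG = 259/(259 − 12.0) = 1.0486
FG = 259/(259 − 4.9) = 1.0193
ABV = (1.0486 − 1.0193)·131.25

3.8455 % ABV


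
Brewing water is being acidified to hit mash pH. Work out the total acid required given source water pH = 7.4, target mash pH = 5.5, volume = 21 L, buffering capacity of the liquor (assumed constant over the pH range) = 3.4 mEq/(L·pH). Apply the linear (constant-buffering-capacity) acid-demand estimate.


acid = buffering capacity · (pH_source − pH_target) · V
acid = 3.4 · (7.4 − 5.5) · 21

135.6600 mEq


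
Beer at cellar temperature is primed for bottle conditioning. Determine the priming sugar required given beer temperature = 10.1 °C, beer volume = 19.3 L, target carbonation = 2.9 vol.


residual = 14.695·(0.01821 + 0.09011·e^(−0.04·T));  sugar = (target − residual)·4.0·V
residual = 14.695·(0.01821 + 0.09011·e^(−0.04·10.1)) = 1.1517
sugar = (2.9 − 1.1517)·4.0·19.3

134.9712 g


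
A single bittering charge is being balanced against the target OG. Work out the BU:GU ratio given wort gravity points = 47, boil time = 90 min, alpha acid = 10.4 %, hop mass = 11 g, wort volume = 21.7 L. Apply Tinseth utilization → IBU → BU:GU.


U = 1.65·0.000125^(GP/1000)·(1−e^(−0.04t))/4.15;  IBU = (α/100)·m·U·1000/V;  BU:GU = IBU/GP
U = 1.65·0.000125^(47/1000)·(1−e^(−0.04·90))/4.15 = 0.2535
IBU = (10.4/100)·11·0.2535·1000/21.7 = 13.3637
BU:GU = 13.3637/47

0.2843


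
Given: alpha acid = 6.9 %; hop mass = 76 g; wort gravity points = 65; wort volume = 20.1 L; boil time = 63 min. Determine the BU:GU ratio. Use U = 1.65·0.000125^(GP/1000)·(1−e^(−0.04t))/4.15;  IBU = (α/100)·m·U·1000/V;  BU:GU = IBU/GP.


U = 1.65·0.000125^(65/1000)·(1−e^(−0.04·63))/4.15 = 0.2038
IBU = (6.9/100)·76·0.2038·1000/20.1 = 53.1830
BU:GU = 53.1830/65

0.8182


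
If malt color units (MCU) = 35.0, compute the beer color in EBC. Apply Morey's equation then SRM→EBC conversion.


SRM = 1.4922·MCU^0.6859;  EBC = SRM·1.97
SRM = 1.4922·35.0^0.6859 = 17.0963
EBC = 17.0963·1.97

33.6798 EBC


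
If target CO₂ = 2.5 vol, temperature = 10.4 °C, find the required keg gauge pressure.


psi = vols/(0.01821 + 0.09011·e^(−0.04·T)) − 14.695
psi = 2.5/(0.01821 + 0.09011·e^(−0.04·10.4)) − 14.695

17.4992 psi


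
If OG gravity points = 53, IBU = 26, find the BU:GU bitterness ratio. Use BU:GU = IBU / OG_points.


BU:GU = 26 / 53

0.4906


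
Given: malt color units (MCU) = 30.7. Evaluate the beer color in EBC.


SRM = 1.4922·MCU^0.6859;  EBC = SRM·1.97
SRM = 1.4922·30.7^0.6859 = 15.6263
EBC = 15.6263·1.97

30.7837 EBC


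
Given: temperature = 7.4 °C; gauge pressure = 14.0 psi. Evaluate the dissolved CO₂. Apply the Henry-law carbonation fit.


vols = (P + 14.695)·(0.01821 + 0.09011·e^(−0.04·T))
vols = (14.0 + 14.695)·(0.01821 + 0.09011·e^(−0.04·7.4))

2.4458 volumes


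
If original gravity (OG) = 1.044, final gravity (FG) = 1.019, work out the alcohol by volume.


ABV = (OG − FG) · 131.25
ABV = (1.044 − 1.019) · 131.25

3.2813 % ABV


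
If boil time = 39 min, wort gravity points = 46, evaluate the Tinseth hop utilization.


U = 1.65·0.000125^(GP/1000) · (1 − e^(−0.04·t))/4.15
bigness = 1.65·0.000125^(46/1000) = 1.0913
boil_factor = (1 − e^(−0.04·39))/4.15 = 0.1903
U = 1.0913 · 0.1903

0.2077


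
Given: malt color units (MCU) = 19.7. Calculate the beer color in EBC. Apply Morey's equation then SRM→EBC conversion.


SRM = 1.4922·MCU^0.6859;  EBC = SRM·1.97
SRM = 1.4922·19.7^0.6859 = 11.5266
EBC = 11.5266·1.97

22.7074 EBC


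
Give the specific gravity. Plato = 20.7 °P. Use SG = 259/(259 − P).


SG = 259/(259 − 20.7)

1.0869


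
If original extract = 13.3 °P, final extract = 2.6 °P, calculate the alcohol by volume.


SG = 259/(259 − P);  ABV = (OG − FG)·131.25
OG = 259/(259 − 13.3) = 1.0541
FG = 259/(259 − 2.6) = 1.0101
ABV = (1.0541 − 1.0101)·131.25

5.7738 % ABV


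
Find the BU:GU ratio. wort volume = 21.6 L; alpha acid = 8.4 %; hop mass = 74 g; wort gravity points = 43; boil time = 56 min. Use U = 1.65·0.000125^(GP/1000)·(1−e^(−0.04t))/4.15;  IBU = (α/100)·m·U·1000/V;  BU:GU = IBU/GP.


U = 1.65·0.000125^(43/1000)·(1−e^(−0.04·56))/4.15 = 0.2414
IBU = (8.4/100)·74·0.2414·1000/21.6 = 69.4664
BU:GU = 69.4664/43

1.6155


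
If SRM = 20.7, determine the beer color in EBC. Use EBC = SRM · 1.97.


EBC = 20.7 · 1.97

40.7790 EBC


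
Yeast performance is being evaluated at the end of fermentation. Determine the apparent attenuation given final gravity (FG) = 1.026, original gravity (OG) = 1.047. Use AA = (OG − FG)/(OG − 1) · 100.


AA = (1.047 − 1.026)/(1.047 − 1) · 100

44.6809 %


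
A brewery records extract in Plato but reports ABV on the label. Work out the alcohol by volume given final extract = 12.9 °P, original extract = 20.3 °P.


SG = 259/(259 − P);  ABV = (OG − FG)·131.25
OG = 259/(259 − 20.3) = 1.0850
FG = 259/(259 − 12.9) = 1.0524
ABV = (1.0850 − 1.0524)·131.25

4.2822 % ABV


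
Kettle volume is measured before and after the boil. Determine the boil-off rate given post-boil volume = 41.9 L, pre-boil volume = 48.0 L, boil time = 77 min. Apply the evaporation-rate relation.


rate = (V_pre − V_post) / (t_min/60)
rate = (48.0 − 41.9) / (77/60)

4.7532 L/hr


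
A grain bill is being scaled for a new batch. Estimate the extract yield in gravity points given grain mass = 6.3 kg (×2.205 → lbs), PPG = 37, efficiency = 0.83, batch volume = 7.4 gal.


points = lbs × PPG × eff / vol
lbs = 6.3 × 2.205 = 13.8915
points = 13.8915 × 37 × 0.83 / 7.4

57.6497 points


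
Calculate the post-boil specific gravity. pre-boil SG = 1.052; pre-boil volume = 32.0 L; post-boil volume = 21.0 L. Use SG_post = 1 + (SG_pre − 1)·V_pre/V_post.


pts_pre = (1.052 − 1)·1000 = 52.0000
pts_post = 52.0000·32.0/21.0 = 79.2381
SG_post = 1 + 79.2381/1000

1.0792


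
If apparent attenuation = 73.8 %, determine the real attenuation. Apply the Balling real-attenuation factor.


RA = AA · 0.8192
RA = 73.8 · 0.8192

60.4570 %


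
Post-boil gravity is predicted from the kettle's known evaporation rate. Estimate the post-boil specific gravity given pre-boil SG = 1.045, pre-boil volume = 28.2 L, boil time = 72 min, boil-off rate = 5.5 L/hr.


V_post = V_pre − rate·(t/60);  SG_post = 1 + (SG_pre−1)·V_pre/V_post
V_post = 28.2 − 5.5·(72/60) = 21.6000
SG_post = 1 + (1.045 − 1)·28.2/21.6000

1.0587


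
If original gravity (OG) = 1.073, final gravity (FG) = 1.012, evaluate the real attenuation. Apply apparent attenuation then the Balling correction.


AA = (OG−FG)/(OG−1)·100;  RA = AA·0.8192
AA = (1.073 − 1.012)/(1.073 − 1)·100 = 83.5616
RA = 83.5616·0.8192

68.4537 %


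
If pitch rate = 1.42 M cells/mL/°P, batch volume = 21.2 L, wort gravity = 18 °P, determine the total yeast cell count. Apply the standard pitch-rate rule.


cells (billions) = rate · V_L · °P
cells = 1.42 · 21.2 · 18

541.8720 billion cells


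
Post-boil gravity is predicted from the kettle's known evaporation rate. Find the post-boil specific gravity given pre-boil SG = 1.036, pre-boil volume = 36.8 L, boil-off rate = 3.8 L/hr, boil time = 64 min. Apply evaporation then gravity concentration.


V_post = V_pre − rate·(t/60);  SG_post = 1 + (SG_pre−1)·V_pre/V_post
V_post = 36.8 − 3.8·(64/60) = 32.7467
SG_post = 1 + (1.036 − 1)·36.8/32.7467

1.0405


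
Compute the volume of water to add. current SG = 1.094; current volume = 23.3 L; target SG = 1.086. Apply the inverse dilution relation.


V_water = V·((SG_curr − 1)/(SG_target − 1) − 1)
V_water = 23.3·((1.094 − 1)/(1.086 − 1) − 1)

2.1674 L


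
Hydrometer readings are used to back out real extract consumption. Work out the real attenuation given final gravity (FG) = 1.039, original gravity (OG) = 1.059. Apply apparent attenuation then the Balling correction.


AA = (OG−FG)/(OG−1)·100;  RA = AA·0.8192
AA = (1.059 − 1.039)/(1.059 − 1)·100 = 33.8983
RA = 33.8983·0.8192

27.7695 %


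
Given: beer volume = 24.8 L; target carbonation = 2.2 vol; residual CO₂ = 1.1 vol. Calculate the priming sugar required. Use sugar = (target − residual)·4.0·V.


sugar = (2.2 − 1.1)·4.0·24.8

109.1200 g


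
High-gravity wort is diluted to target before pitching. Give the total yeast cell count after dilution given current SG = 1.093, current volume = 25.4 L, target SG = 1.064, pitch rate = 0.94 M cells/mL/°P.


V_w = V·((SG_c−1)/(SG_t−1)−1);  °P = 259 − 259/SG_t;  cells = rate·(V+V_w)·°P
V_w = 25.4·((1.093−1)/(1.064−1)−1) = 11.5094
V_final = 25.4 + 11.5094 = 36.9094
°P = 259 − 259/1.064 = 15.5789
cells = 0.94·36.9094·15.5789

540.5087 billion cells


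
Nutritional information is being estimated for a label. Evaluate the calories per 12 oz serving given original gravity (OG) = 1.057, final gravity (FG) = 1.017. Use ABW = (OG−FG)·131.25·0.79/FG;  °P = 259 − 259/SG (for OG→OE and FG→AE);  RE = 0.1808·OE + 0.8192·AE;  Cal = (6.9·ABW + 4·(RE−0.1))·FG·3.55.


ABW = (1.057 − 1.017)·131.25·0.79/1.017 = 4.0782
OE = 259 − 259/1.057 = 13.9669 °P
AE = 259 − 259/1.017 = 4.3294 °P
RE = 0.1808·13.9669 + 0.8192·4.3294 = 6.0719 °P
Cal = (6.9·4.0782 + 4·(6.0719−0.1))·1.017·3.55

187.8350 kcal


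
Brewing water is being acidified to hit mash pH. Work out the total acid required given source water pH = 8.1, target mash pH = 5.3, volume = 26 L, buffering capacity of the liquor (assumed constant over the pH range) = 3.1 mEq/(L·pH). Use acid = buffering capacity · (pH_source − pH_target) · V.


acid = 3.1 · (8.1 − 5.3) · 26

225.6800 mEq


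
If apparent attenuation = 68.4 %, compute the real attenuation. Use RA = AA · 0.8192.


RA = 68.4 · 0.8192

56.0333 %


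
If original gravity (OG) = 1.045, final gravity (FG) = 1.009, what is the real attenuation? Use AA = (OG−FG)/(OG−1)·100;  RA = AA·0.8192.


AA = (1.045 − 1.009)/(1.045 − 1)·100 = 80.0000
RA = 80.0000·0.8192

65.5360 %


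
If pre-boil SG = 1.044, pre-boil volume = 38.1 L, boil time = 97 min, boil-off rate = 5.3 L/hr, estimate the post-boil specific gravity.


V_post = V_pre − rate·(t/60);  SG_post = 1 + (SG_pre−1)·V_pre/V_post
V_post = 38.1 − 5.3·(97/60) = 29.5317
SG_post = 1 + (1.044 − 1)·38.1/29.5317

1.0568


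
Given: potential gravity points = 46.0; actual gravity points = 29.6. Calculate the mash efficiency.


efficiency = actual / potential × 100
efficiency = 29.6 / 46.0 × 100

64.3478 %


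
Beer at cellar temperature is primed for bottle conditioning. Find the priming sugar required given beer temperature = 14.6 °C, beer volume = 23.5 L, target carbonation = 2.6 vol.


residual = 14.695·(0.01821 + 0.09011·e^(−0.04·T));  sugar = (target − residual)·4.0·V
residual = 14.695·(0.01821 + 0.09011·e^(−0.04·14.6)) = 1.0060
sugar = (2.6 − 1.0060)·4.0·23.5

149.8327 g


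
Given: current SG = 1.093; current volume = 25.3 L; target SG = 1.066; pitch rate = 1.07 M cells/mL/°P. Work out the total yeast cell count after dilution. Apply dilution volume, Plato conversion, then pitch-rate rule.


V_w = V·((SG_c−1)/(SG_t−1)−1);  °P = 259 − 259/SG_t;  cells = rate·(V+V_w)·°P
V_w = 25.3·((1.093−1)/(1.066−1)−1) = 10.3500
V_final = 25.3 + 10.3500 = 35.6500
°P = 259 − 259/1.066 = 16.0356
cells = 1.07·35.6500·16.0356

611.6878 billion cells


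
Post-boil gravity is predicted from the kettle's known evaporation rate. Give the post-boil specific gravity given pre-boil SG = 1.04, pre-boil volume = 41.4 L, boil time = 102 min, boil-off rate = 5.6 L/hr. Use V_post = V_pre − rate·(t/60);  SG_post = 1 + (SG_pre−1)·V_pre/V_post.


V_post = 41.4 − 5.6·(102/60) = 31.8800
SG_post = 1 + (1.04 − 1)·41.4/31.8800

1.0519


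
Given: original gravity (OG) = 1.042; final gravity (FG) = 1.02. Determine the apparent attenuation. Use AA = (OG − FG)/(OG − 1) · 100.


AA = (1.042 − 1.02)/(1.042 − 1) · 100

52.3810 %


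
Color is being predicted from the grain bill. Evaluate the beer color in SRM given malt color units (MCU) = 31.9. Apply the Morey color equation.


SRM = 1.4922 · MCU^0.6859
SRM = 1.4922 · 31.9^0.6859

16.0427 SRM


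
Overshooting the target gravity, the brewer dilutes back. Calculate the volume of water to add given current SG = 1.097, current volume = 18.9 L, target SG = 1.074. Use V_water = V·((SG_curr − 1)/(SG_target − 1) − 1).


V_water = 18.9·((1.097 − 1)/(1.074 − 1) − 1)

5.8743 L


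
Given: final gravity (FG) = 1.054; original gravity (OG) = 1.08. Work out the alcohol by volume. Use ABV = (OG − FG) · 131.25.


ABV = (1.08 − 1.054) · 131.25

3.4125 % ABV


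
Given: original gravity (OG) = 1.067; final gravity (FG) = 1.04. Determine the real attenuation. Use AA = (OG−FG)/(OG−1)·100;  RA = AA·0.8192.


AA = (1.067 − 1.04)/(1.067 − 1)·100 = 40.2985
RA = 40.2985·0.8192

33.0125 %


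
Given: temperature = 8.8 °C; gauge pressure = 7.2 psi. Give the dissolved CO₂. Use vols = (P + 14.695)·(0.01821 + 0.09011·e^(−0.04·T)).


vols = (7.2 + 14.695)·(0.01821 + 0.09011·e^(−0.04·8.8))

1.7863 volumes


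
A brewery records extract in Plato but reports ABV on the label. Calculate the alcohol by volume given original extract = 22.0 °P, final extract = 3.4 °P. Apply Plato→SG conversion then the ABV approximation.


SG = 259/(259 − P);  ABV = (OG − FG)·131.25
OG = 259/(259 − 22.0) = 1.0928
FG = 259/(259 − 3.4) = 1.0133
ABV = (1.0928 − 1.0133)·131.25

10.4377 % ABV


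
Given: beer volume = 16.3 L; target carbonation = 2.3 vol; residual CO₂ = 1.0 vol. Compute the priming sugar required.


sugar = (target − residual)·4.0·V
sugar = (2.3 − 1.0)·4.0·16.3

84.7600 g


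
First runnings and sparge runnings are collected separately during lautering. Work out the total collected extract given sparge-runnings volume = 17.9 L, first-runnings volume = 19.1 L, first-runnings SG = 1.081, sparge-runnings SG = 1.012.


total = Σ (SG_i − 1)·1000·V_i
first = (1.081 − 1)·1000·19.1 = 1547.1000
sparge = (1.012 − 1)·1000·17.9 = 214.8000
total = 1547.1000 + 214.8000

1761.9000 gravity·L


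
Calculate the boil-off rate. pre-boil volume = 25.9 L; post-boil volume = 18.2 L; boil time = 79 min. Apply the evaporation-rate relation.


rate = (V_pre − V_post) / (t_min/60)
rate = (25.9 − 18.2) / (79/60)

5.8481 L/hr


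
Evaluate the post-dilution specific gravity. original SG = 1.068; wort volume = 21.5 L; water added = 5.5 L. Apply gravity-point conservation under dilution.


SG_new = 1 + (SG_old − 1)·V_old/(V_old + V_water)
pts = (1.068 − 1)·1000·21.5/(21.5 + 5.5) = 54.1481
SG_new = 1 + 54.1481/1000

1.0541


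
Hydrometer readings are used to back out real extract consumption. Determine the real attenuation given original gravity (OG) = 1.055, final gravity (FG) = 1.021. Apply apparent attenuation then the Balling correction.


AA = (OG−FG)/(OG−1)·100;  RA = AA·0.8192
AA = (1.055 − 1.021)/(1.055 − 1)·100 = 61.8182
RA = 61.8182·0.8192

50.6415 %


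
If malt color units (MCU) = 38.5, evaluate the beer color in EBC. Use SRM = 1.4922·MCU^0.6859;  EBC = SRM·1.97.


SRM = 1.4922·38.5^0.6859 = 18.2513
EBC = 18.2513·1.97

35.9551 EBC


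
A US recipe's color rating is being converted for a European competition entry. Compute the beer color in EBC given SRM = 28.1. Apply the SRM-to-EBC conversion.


EBC = SRM · 1.97
EBC = 28.1 · 1.97

55.3570 EBC


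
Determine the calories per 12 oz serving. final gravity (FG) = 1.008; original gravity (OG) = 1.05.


ABW = (OG−FG)·131.25·0.79/FG;  °P = 259 − 259/SG (for OG→OE and FG→AE);  RE = 0.1808·OE + 0.8192·AE;  Cal = (6.9·ABW + 4·(RE−0.1))·FG·3.55
ABW = (1.05 − 1.008)·131.25·0.79/1.008 = 4.3203
OE = 259 − 259/1.05 = 12.3333 °P
AE = 259 − 259/1.008 = 2.0556 °P
RE = 0.1808·12.3333 + 0.8192·2.0556 = 3.9138 °P
Cal = (6.9·4.3203 + 4·(3.9138−0.1))·1.008·3.55

161.2616 kcal


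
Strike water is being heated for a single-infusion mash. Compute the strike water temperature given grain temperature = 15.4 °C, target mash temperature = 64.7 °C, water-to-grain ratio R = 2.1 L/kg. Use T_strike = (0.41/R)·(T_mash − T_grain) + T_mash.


T_strike = (0.41/2.1)·(64.7 − 15.4) + 64.7

74.3252 °C


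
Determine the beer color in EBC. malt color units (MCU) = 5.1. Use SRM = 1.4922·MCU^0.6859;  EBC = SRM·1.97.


SRM = 1.4922·5.1^0.6859 = 4.5619
EBC = 4.5619·1.97

8.9870 EBC


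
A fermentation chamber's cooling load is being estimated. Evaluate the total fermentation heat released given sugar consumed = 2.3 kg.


Q = m_sugar · 590 kJ/kg
Q = 2.3 · 590

1357.0000 kJ


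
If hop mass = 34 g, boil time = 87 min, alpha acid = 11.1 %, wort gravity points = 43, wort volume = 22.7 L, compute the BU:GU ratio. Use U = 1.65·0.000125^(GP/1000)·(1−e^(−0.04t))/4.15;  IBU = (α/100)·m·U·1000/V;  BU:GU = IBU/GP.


U = 1.65·0.000125^(43/1000)·(1−e^(−0.04·87))/4.15 = 0.2618
IBU = (11.1/100)·34·0.2618·1000/22.7 = 43.5300
BU:GU = 43.5300/43

1.0123


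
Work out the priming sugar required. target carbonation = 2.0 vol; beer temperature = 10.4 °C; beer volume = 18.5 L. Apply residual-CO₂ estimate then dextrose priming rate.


residual = 14.695·(0.01821 + 0.09011·e^(−0.04·T));  sugar = (target − residual)·4.0·V
residual = 14.695·(0.01821 + 0.09011·e^(−0.04·10.4)) = 1.1411
sugar = (2.0 − 1.1411)·4.0·18.5

63.5569 g


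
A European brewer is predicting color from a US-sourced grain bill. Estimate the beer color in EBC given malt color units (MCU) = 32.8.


SRM = 1.4922·MCU^0.6859;  EBC = SRM·1.97
SRM = 1.4922·32.8^0.6859 = 16.3518
EBC = 16.3518·1.97

32.2130 EBC


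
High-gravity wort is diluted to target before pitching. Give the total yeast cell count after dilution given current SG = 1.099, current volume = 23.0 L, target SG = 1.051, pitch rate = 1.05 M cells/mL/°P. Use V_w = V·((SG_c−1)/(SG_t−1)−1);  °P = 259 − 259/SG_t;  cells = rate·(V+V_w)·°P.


V_w = 23.0·((1.099−1)/(1.051−1)−1) = 21.6471
V_final = 23.0 + 21.6471 = 44.6471
°P = 259 − 259/1.051 = 12.5680
cells = 1.05·44.6471·12.5680

589.1819 billion cells


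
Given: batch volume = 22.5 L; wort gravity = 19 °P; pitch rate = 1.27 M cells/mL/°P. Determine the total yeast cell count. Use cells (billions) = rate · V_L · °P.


cells = 1.27 · 22.5 · 19

542.9250 billion cells


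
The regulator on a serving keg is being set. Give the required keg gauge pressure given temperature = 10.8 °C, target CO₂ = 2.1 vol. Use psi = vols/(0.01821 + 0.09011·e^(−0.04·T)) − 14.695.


psi = 2.1/(0.01821 + 0.09011·e^(−0.04·10.8)) − 14.695

12.6807 psi


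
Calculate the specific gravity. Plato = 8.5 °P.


SG = 259/(259 − P)
SG = 259/(259 − 8.5)

1.0339
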